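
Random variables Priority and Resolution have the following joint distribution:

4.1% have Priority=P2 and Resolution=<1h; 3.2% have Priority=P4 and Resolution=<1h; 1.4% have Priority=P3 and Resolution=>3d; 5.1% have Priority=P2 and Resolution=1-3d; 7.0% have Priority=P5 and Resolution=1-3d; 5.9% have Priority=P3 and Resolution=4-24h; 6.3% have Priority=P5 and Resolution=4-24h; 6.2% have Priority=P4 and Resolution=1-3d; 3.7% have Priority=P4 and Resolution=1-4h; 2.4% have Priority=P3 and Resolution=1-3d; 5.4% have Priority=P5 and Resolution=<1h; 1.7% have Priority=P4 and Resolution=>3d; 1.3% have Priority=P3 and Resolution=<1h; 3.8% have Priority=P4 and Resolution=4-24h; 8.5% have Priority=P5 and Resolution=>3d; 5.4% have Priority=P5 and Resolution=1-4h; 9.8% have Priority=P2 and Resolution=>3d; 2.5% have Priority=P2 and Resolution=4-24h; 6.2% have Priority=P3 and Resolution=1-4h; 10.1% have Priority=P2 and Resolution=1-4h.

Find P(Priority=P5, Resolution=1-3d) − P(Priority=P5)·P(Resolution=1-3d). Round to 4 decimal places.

0.0025

P(Priority=P5) = 0.054 + 0.054 + 0.063 + 0.070 + 0.085 = 0.326.
P(Resolution=1-3d) = 0.051 + 0.024 + 0.062 + 0.070 = 0.207.
P(Priority=P5, Resolution=1-3d) − P(Priority=P5)P(Resolution=1-3d) = 0.070 − 0.326×0.207 = 0.0025.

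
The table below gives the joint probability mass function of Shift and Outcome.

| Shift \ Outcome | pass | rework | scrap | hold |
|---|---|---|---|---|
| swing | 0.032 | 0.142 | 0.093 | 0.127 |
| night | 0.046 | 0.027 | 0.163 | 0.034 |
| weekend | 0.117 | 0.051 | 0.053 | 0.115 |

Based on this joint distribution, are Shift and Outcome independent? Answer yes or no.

no

P(Shift=night) = 0.270 and P(Outcome=scrap) = 0.309, so their product is 0.08343, but P(Shift=night, Outcome=scrap) = 0.163. Since these differ, Shift and Outcome are not independent.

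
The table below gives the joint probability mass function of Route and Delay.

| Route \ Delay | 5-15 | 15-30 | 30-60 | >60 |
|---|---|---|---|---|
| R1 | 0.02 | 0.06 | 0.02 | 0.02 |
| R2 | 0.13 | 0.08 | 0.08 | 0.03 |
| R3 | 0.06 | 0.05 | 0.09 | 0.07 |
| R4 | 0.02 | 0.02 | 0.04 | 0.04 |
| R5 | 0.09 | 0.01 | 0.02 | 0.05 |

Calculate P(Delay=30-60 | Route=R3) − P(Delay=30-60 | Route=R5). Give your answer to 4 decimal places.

P(Route=R3) = 0.06 + 0.05 + 0.09 + 0.07 = 0.27; P(Delay=30-60 | Route=R3) = 0.09/0.27 = 0.33333.
P(Route=R5) = 0.09 + 0.01 + 0.02 + 0.05 = 0.17; P(Delay=30-60 | Route=R5) = 0.02/0.17 = 0.11765.
Difference = 0.2157.

0.2157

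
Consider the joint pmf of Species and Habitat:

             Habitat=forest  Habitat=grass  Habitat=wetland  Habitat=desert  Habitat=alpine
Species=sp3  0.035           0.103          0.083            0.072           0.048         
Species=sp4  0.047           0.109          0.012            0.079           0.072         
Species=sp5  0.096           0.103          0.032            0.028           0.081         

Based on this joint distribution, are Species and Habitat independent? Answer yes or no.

P(Species=sp3) = 0.341 and P(Habitat=wetland) = 0.127, so their product is 0.04331, but P(Species=sp3, Habitat=wetland) = 0.083. Since these differ, Species and Habitat are not independent.

no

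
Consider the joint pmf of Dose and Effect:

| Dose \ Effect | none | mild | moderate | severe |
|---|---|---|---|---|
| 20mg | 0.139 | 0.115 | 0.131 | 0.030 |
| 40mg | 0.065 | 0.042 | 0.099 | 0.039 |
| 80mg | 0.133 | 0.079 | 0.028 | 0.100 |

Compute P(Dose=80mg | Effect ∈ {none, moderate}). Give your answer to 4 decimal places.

P(Effect=none) = 0.139 + 0.065 + 0.133 = 0.337.
P(Effect=moderate) = 0.131 + 0.099 + 0.028 = 0.258.
P(Effect ∈ {none, moderate}) = 0.337 + 0.258 = 0.595; P(Dose=80mg, Effect ∈ {none, moderate}) = 0.133 + 0.028 = 0.161.
P(Dose=80mg | Effect ∈ {none, moderate}) = 0.161/0.595 = 0.2706.

0.2706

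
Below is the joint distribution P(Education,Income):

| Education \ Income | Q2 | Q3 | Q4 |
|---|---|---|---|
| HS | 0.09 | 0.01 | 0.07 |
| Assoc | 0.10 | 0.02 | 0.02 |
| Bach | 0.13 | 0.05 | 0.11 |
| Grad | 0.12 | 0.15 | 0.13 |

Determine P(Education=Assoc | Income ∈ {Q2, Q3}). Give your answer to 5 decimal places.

P(Income=Q2) = 0.09 + 0.10 + 0.13 + 0.12 = 0.44.
P(Income=Q3) = 0.01 + 0.02 + 0.05 + 0.15 = 0.23.
P(Income ∈ {Q2, Q3}) = 0.44 + 0.23 = 0.67; P(Education=Assoc, Income ∈ {Q2, Q3}) = 0.10 + 0.02 = 0.12.
P(Education=Assoc | Income ∈ {Q2, Q3}) = 0.12/0.67 = 0.17910.

0.17910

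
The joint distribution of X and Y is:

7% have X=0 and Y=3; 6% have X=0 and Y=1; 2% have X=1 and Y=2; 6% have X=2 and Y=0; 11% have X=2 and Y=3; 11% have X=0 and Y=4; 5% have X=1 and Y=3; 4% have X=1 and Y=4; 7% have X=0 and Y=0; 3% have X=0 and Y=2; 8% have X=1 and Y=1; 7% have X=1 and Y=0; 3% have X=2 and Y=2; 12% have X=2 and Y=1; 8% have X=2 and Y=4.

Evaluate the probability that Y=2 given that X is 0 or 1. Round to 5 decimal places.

0.08333

P(X=0) = 0.07 + 0.06 + 0.03 + 0.07 + 0.11 = 0.34.
P(X=1) = 0.07 + 0.08 + 0.02 + 0.05 + 0.04 = 0.26.
P(X ∈ {0, 1}) = 0.34 + 0.26 = 0.60; P(Y=2, X ∈ {0, 1}) = 0.03 + 0.02 = 0.05.
P(Y=2 | X ∈ {0, 1}) = 0.05/0.60 = 0.08333.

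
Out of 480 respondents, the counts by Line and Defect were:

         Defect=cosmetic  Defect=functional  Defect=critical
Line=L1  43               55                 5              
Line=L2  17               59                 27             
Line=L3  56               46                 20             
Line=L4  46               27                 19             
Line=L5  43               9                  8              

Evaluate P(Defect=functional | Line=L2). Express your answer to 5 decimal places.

Total with Line=L2: 17 + 59 + 27 = 103.
P(Defect=functional | Line=L2) = 59/103 = 0.57282.

0.57282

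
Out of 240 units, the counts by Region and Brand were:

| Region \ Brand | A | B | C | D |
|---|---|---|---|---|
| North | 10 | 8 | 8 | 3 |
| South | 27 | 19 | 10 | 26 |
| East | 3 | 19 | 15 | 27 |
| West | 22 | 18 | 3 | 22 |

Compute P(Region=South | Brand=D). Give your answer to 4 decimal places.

Total with Brand=D: 3 + 26 + 27 + 22 = 78.
P(Region=South | Brand=D) = 26/78 = 0.3333.

0.3333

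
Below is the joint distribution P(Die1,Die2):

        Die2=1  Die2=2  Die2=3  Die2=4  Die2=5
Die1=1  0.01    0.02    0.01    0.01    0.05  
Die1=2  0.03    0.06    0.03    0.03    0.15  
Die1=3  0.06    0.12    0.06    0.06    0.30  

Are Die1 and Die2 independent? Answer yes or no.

Every cell satisfies P(Die1,Die2) = P(Die1)·P(Die2). For instance P(Die1=3) = 0.60, P(Die2=4) = 0.10, and 0.60×0.10 = 0.06 matches the joint entry. So Die1 and Die2 are independent.

yes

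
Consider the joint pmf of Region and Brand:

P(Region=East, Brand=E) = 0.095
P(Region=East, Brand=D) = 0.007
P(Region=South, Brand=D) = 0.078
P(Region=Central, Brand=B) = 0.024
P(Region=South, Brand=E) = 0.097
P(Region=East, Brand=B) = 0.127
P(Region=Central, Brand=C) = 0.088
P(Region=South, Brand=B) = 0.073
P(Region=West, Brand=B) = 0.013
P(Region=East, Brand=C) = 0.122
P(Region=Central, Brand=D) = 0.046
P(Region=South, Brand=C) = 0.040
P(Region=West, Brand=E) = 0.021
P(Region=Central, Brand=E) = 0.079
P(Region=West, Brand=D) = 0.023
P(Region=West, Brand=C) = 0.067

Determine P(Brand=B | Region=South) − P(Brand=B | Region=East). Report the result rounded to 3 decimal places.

-0.108

P(Region=South) = 0.073 + 0.040 + 0.078 + 0.097 = 0.288; P(Brand=B | Region=South) = 0.073/0.288 = 0.2535.
P(Region=East) = 0.127 + 0.122 + 0.007 + 0.095 = 0.351; P(Brand=B | Region=East) = 0.127/0.351 = 0.3618.
Difference = -0.108.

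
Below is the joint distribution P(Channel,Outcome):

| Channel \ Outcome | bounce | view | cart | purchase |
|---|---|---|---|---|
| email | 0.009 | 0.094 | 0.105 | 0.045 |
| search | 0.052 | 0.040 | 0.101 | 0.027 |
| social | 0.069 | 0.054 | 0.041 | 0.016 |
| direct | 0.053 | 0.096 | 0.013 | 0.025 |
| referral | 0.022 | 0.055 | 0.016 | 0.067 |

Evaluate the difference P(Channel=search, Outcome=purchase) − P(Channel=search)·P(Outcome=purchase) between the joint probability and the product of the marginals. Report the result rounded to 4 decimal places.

-0.0126

P(Channel=search) = 0.052 + 0.040 + 0.101 + 0.027 = 0.220.
P(Outcome=purchase) = 0.045 + 0.027 + 0.016 + 0.025 + 0.067 = 0.180.
P(Channel=search, Outcome=purchase) − P(Channel=search)P(Outcome=purchase) = 0.027 − 0.220×0.180 = -0.0126.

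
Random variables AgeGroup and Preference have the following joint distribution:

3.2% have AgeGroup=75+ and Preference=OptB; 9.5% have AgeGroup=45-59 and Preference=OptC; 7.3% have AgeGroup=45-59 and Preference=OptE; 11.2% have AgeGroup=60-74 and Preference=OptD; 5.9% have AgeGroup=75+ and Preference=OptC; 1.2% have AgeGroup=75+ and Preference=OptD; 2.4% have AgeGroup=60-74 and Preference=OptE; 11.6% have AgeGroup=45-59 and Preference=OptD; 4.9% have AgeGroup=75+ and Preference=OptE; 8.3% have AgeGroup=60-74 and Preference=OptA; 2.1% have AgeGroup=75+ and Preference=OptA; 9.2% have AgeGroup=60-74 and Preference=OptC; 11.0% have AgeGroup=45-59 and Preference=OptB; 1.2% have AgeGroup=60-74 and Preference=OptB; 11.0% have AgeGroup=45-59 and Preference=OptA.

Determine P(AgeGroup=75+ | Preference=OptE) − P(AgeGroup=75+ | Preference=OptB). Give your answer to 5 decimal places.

P(Preference=OptE) = 0.073 + 0.024 + 0.049 = 0.146; P(AgeGroup=75+ | Preference=OptE) = 0.049/0.146 = 0.335616.
P(Preference=OptB) = 0.110 + 0.012 + 0.032 = 0.154; P(AgeGroup=75+ | Preference=OptB) = 0.032/0.154 = 0.207792.
Difference = 0.12782.

0.12782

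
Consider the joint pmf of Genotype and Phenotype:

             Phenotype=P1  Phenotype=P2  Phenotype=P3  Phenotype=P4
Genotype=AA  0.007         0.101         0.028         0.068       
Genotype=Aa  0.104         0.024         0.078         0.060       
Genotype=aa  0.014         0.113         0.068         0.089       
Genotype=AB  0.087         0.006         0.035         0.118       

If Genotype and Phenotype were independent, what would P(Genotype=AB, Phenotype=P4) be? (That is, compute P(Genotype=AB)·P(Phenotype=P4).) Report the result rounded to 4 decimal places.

0.0824

P(Genotype=AB) = 0.087 + 0.006 + 0.035 + 0.118 = 0.246.
P(Phenotype=P4) = 0.068 + 0.060 + 0.089 + 0.118 = 0.335.
Product: 0.246 × 0.335 = 0.0824.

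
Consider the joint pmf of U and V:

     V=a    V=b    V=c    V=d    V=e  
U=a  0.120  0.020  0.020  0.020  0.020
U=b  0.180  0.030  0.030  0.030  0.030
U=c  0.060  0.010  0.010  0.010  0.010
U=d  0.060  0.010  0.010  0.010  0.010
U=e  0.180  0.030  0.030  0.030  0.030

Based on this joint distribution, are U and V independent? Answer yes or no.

yes

Every cell satisfies P(U,V) = P(U)·P(V). For instance P(U=d) = 0.100, P(V=b) = 0.100, and 0.100×0.100 = 0.010 matches the joint entry. So U and V are independent.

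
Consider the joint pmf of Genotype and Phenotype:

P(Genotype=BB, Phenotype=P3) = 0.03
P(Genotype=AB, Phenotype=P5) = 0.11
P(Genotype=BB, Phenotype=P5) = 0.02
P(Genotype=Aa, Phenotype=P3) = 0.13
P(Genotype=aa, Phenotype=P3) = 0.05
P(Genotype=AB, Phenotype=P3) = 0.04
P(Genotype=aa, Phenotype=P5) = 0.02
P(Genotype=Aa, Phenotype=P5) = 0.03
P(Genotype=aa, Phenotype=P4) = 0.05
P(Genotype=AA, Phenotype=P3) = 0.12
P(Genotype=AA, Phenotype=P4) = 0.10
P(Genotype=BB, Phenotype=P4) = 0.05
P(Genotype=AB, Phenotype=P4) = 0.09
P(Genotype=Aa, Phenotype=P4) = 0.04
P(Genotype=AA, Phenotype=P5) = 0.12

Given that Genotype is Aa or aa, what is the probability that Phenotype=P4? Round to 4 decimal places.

P(Genotype=Aa) = 0.13 + 0.04 + 0.03 = 0.20.
P(Genotype=aa) = 0.05 + 0.05 + 0.02 = 0.12.
P(Genotype ∈ {Aa, aa}) = 0.20 + 0.12 = 0.32; P(Phenotype=P4, Genotype ∈ {Aa, aa}) = 0.04 + 0.05 = 0.09.
P(Phenotype=P4 | Genotype ∈ {Aa, aa}) = 0.09/0.32 = 0.2813.

0.2813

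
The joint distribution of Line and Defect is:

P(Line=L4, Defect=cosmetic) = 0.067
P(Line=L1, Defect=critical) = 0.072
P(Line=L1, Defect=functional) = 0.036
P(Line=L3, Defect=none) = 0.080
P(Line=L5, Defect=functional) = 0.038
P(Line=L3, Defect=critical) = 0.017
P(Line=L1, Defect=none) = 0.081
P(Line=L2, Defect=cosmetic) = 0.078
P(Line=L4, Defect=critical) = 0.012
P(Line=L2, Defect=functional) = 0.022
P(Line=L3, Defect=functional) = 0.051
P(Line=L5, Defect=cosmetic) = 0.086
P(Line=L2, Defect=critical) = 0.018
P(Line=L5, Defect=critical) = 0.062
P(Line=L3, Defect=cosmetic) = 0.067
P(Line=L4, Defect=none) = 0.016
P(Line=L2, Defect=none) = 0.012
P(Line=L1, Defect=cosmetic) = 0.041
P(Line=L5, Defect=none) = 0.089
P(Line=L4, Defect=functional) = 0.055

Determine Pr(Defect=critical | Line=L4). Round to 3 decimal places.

P(Line=L4) = 0.016 + 0.067 + 0.055 + 0.012 = 0.150.
P(Defect=critical | Line=L4) = 0.012/0.150 = 0.080.

0.080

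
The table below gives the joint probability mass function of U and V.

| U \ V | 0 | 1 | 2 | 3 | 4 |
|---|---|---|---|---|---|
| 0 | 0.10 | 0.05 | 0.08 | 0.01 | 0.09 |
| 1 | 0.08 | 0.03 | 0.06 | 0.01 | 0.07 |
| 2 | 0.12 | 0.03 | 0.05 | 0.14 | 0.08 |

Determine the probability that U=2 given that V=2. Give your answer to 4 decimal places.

P(V=2) = 0.08 + 0.06 + 0.05 = 0.19.
P(U=2 | V=2) = 0.05/0.19 = 0.2632.

0.2632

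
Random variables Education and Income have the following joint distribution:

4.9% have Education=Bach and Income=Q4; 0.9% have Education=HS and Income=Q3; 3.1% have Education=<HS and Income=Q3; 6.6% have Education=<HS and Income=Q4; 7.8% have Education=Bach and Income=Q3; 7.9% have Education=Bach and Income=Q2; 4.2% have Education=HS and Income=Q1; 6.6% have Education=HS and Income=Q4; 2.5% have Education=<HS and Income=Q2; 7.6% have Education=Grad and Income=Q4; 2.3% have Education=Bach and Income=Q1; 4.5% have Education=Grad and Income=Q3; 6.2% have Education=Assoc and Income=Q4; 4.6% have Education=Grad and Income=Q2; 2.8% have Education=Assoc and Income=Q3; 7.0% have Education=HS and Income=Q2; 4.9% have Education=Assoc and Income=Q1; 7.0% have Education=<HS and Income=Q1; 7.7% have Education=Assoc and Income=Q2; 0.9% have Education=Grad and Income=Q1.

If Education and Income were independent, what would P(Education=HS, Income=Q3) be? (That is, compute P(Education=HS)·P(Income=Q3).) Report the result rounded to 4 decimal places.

P(Education=HS) = 0.042 + 0.070 + 0.009 + 0.066 = 0.187.
P(Income=Q3) = 0.031 + 0.009 + 0.028 + 0.078 + 0.045 = 0.191.
Product: 0.187 × 0.191 = 0.0357.

0.0357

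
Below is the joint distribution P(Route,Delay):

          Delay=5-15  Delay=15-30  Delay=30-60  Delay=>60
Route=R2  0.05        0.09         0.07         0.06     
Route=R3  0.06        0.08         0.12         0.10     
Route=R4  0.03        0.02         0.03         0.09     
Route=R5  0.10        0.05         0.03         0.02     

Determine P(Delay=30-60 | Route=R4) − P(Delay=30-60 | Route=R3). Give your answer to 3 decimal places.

P(Route=R4) = 0.03 + 0.02 + 0.03 + 0.09 = 0.17; P(Delay=30-60 | Route=R4) = 0.03/0.17 = 0.1765.
P(Route=R3) = 0.06 + 0.08 + 0.12 + 0.10 = 0.36; P(Delay=30-60 | Route=R3) = 0.12/0.36 = 0.3333.
Difference = -0.157.

-0.157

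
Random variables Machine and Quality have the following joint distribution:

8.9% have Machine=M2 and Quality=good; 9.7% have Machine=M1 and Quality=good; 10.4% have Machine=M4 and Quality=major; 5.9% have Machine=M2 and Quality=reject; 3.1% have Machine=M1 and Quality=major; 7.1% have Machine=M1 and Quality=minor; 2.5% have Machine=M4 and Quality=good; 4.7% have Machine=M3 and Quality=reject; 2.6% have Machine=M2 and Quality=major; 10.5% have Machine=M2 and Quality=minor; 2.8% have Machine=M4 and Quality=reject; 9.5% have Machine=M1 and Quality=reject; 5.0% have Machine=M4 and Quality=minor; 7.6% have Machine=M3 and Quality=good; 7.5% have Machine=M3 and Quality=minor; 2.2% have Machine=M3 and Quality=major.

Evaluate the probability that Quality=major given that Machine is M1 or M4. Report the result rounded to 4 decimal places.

0.2695

P(Machine=M1) = 0.097 + 0.071 + 0.031 + 0.095 = 0.294.
P(Machine=M4) = 0.025 + 0.050 + 0.104 + 0.028 = 0.207.
P(Machine ∈ {M1, M4}) = 0.294 + 0.207 = 0.501; P(Quality=major, Machine ∈ {M1, M4}) = 0.031 + 0.104 = 0.135.
P(Quality=major | Machine ∈ {M1, M4}) = 0.135/0.501 = 0.2695.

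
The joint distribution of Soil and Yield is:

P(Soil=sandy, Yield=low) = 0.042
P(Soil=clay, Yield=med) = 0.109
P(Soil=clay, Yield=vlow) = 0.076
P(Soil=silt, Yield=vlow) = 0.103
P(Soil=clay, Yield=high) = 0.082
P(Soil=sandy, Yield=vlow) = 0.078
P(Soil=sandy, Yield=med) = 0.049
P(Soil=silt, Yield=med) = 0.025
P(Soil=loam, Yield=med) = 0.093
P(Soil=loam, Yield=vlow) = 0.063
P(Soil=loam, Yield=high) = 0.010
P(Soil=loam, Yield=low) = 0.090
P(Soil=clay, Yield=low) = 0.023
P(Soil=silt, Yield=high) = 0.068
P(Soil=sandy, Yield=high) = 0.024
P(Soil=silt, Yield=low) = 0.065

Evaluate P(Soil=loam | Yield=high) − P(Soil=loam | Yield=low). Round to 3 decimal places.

-0.355

P(Yield=high) = 0.024 + 0.010 + 0.082 + 0.068 = 0.184; P(Soil=loam | Yield=high) = 0.010/0.184 = 0.0543.
P(Yield=low) = 0.042 + 0.090 + 0.023 + 0.065 = 0.220; P(Soil=loam | Yield=low) = 0.090/0.220 = 0.4091.
Difference = -0.355.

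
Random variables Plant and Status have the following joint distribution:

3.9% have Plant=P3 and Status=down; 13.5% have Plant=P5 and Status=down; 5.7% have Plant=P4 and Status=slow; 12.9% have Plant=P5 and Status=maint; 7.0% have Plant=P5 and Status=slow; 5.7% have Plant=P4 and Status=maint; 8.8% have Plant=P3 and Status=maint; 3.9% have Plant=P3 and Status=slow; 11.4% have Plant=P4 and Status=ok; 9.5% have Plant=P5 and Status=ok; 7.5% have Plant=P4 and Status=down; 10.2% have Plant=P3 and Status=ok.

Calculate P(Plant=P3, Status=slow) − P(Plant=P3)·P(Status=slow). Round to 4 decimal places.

P(Plant=P3) = 0.102 + 0.039 + 0.039 + 0.088 = 0.268.
P(Status=slow) = 0.039 + 0.057 + 0.070 = 0.166.
P(Plant=P3, Status=slow) − P(Plant=P3)P(Status=slow) = 0.039 − 0.268×0.166 = -0.0055.

-0.0055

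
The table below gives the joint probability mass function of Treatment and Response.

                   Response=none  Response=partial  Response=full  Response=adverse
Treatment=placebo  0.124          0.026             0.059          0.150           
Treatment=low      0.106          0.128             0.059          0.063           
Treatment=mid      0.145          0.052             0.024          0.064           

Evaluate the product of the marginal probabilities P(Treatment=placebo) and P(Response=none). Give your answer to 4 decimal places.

P(Treatment=placebo) = 0.124 + 0.026 + 0.059 + 0.150 = 0.359.
P(Response=none) = 0.124 + 0.106 + 0.145 = 0.375.
Product: 0.359 × 0.375 = 0.1346.

0.1346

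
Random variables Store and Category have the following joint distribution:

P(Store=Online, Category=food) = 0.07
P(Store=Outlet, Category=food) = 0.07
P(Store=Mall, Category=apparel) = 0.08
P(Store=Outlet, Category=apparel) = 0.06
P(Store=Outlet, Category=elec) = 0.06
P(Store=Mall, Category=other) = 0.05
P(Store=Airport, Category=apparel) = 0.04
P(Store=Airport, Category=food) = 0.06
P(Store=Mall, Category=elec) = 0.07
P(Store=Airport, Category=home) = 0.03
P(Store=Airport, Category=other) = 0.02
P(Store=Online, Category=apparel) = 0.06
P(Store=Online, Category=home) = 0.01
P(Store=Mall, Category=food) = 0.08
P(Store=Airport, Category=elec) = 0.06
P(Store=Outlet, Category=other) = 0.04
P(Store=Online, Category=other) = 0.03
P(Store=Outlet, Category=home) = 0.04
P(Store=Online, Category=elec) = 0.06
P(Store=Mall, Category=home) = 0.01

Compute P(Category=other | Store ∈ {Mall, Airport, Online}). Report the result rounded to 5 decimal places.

0.13699

P(Store=Mall) = 0.08 + 0.08 + 0.07 + 0.01 + 0.05 = 0.29.
P(Store=Airport) = 0.06 + 0.04 + 0.06 + 0.03 + 0.02 = 0.21.
P(Store=Online) = 0.07 + 0.06 + 0.06 + 0.01 + 0.03 = 0.23.
P(Store ∈ {Mall, Airport, Online}) = 0.29 + 0.21 + 0.23 = 0.73; P(Category=other, Store ∈ {Mall, Airport, Online}) = 0.05 + 0.02 + 0.03 = 0.10.
P(Category=other | Store ∈ {Mall, Airport, Online}) = 0.10/0.73 = 0.13699.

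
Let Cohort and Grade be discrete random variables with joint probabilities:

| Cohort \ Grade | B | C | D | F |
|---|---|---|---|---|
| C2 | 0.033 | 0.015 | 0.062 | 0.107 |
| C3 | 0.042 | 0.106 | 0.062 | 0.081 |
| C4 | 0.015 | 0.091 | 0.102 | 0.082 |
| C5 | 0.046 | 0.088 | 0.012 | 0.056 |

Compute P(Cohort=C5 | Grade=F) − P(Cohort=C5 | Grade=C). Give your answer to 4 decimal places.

P(Grade=F) = 0.107 + 0.081 + 0.082 + 0.056 = 0.326; P(Cohort=C5 | Grade=F) = 0.056/0.326 = 0.17178.
P(Grade=C) = 0.015 + 0.106 + 0.091 + 0.088 = 0.300; P(Cohort=C5 | Grade=C) = 0.088/0.300 = 0.29333.
Difference = -0.1216.

-0.1216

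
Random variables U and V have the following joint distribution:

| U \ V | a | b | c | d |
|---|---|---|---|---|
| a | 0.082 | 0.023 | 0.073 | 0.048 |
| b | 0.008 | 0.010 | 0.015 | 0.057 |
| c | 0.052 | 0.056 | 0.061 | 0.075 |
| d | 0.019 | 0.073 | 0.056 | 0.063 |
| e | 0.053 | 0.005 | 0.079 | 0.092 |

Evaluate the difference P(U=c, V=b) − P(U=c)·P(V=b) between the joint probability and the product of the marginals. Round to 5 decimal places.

0.01525

P(U=c) = 0.052 + 0.056 + 0.061 + 0.075 = 0.244.
P(V=b) = 0.023 + 0.010 + 0.056 + 0.073 + 0.005 = 0.167.
P(U=c, V=b) − P(U=c)P(V=b) = 0.056 − 0.244×0.167 = 0.01525.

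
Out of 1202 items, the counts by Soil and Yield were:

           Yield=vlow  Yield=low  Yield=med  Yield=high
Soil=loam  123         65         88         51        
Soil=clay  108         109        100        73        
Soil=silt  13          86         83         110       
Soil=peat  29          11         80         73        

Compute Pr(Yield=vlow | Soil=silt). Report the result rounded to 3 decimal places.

Total with Soil=silt: 13 + 86 + 83 + 110 = 292.
P(Yield=vlow | Soil=silt) = 13/292 = 0.045.

0.045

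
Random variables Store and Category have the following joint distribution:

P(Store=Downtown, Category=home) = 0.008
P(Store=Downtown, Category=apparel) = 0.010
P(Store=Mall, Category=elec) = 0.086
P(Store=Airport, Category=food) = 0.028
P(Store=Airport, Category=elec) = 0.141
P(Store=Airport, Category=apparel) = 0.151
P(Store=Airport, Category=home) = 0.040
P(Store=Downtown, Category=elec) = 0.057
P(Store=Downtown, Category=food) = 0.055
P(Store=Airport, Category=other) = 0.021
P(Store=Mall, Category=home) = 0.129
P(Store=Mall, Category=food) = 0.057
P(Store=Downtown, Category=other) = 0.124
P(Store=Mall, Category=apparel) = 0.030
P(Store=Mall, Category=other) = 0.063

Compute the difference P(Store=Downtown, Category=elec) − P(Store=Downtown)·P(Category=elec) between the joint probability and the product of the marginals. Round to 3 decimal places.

-0.015

P(Store=Downtown) = 0.055 + 0.010 + 0.057 + 0.008 + 0.124 = 0.254.
P(Category=elec) = 0.057 + 0.086 + 0.141 = 0.284.
P(Store=Downtown, Category=elec) − P(Store=Downtown)P(Category=elec) = 0.057 − 0.254×0.284 = -0.015.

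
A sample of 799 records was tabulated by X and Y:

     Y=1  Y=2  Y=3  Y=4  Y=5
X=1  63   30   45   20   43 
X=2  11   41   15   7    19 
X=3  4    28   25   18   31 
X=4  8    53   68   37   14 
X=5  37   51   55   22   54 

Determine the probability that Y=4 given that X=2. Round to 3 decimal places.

0.075

Total with X=2: 11 + 41 + 15 + 7 + 19 = 93.
P(Y=4 | X=2) = 7/93 = 0.075.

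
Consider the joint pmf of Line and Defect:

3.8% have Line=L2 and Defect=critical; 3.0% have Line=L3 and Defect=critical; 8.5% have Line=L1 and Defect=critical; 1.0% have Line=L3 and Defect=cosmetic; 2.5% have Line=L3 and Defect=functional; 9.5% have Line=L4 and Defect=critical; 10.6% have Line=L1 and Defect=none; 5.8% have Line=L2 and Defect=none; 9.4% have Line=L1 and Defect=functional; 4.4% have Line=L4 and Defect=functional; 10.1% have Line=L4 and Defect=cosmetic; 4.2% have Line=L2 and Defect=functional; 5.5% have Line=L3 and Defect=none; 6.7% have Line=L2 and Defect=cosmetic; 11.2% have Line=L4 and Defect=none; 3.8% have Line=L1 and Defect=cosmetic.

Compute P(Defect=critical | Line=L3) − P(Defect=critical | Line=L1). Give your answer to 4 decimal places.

-0.0132

P(Line=L3) = 0.055 + 0.010 + 0.025 + 0.030 = 0.120; P(Defect=critical | Line=L3) = 0.030/0.120 = 0.25000.
P(Line=L1) = 0.106 + 0.038 + 0.094 + 0.085 = 0.323; P(Defect=critical | Line=L1) = 0.085/0.323 = 0.26316.
Difference = -0.0132.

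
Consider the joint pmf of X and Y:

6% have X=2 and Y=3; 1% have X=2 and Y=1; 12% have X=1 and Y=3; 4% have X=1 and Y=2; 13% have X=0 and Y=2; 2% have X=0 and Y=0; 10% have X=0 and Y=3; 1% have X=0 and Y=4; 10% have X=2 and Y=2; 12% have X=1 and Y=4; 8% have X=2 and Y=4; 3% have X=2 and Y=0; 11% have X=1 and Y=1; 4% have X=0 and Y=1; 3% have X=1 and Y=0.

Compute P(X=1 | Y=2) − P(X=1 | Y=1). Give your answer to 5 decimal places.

-0.53935

P(Y=2) = 0.13 + 0.04 + 0.10 = 0.27; P(X=1 | Y=2) = 0.04/0.27 = 0.148148.
P(Y=1) = 0.04 + 0.11 + 0.01 = 0.16; P(X=1 | Y=1) = 0.11/0.16 = 0.687500.
Difference = -0.53935.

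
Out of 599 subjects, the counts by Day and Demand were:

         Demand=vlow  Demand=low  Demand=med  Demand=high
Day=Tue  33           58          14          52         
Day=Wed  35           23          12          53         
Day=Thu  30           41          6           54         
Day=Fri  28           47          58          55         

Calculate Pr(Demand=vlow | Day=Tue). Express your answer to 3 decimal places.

0.210

Total with Day=Tue: 33 + 58 + 14 + 52 = 157.
P(Demand=vlow | Day=Tue) = 33/157 = 0.210.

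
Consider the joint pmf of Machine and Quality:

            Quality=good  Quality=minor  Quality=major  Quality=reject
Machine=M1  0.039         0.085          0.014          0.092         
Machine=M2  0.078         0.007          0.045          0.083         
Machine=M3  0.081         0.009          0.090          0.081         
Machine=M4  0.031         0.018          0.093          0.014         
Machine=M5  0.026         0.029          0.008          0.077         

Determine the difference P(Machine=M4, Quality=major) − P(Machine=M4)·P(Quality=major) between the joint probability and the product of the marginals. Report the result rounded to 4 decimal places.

0.0540

P(Machine=M4) = 0.031 + 0.018 + 0.093 + 0.014 = 0.156.
P(Quality=major) = 0.014 + 0.045 + 0.090 + 0.093 + 0.008 = 0.250.
P(Machine=M4, Quality=major) − P(Machine=M4)P(Quality=major) = 0.093 − 0.156×0.250 = 0.0540.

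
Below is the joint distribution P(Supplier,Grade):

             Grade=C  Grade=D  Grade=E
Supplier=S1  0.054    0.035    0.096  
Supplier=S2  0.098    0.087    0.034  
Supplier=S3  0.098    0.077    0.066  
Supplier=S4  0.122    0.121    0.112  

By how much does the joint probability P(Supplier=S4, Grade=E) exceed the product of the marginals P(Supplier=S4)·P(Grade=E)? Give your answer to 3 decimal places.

0.003

P(Supplier=S4) = 0.122 + 0.121 + 0.112 = 0.355.
P(Grade=E) = 0.096 + 0.034 + 0.066 + 0.112 = 0.308.
P(Supplier=S4, Grade=E) − P(Supplier=S4)P(Grade=E) = 0.112 − 0.355×0.308 = 0.003.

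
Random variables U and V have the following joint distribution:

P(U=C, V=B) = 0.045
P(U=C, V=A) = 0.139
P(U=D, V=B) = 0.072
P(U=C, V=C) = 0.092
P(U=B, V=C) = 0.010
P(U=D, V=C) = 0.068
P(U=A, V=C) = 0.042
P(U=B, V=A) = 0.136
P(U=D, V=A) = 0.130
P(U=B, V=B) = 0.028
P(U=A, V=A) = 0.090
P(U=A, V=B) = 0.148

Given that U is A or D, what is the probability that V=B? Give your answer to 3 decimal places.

P(U=A) = 0.090 + 0.148 + 0.042 = 0.280.
P(U=D) = 0.130 + 0.072 + 0.068 = 0.270.
P(U ∈ {A, D}) = 0.280 + 0.270 = 0.550; P(V=B, U ∈ {A, D}) = 0.148 + 0.072 = 0.220.
P(V=B | U ∈ {A, D}) = 0.220/0.550 = 0.400.

0.400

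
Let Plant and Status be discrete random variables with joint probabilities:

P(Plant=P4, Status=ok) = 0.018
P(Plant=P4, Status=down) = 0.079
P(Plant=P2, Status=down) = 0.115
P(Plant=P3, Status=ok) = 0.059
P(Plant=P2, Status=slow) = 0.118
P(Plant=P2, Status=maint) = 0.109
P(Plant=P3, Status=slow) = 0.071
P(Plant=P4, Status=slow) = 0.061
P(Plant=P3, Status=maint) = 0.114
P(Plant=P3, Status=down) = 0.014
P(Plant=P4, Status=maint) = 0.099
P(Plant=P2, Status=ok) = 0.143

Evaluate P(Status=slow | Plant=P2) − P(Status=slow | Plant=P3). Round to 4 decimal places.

-0.0319

P(Plant=P2) = 0.143 + 0.118 + 0.115 + 0.109 = 0.485; P(Status=slow | Plant=P2) = 0.118/0.485 = 0.24330.
P(Plant=P3) = 0.059 + 0.071 + 0.014 + 0.114 = 0.258; P(Status=slow | Plant=P3) = 0.071/0.258 = 0.27519.
Difference = -0.0319.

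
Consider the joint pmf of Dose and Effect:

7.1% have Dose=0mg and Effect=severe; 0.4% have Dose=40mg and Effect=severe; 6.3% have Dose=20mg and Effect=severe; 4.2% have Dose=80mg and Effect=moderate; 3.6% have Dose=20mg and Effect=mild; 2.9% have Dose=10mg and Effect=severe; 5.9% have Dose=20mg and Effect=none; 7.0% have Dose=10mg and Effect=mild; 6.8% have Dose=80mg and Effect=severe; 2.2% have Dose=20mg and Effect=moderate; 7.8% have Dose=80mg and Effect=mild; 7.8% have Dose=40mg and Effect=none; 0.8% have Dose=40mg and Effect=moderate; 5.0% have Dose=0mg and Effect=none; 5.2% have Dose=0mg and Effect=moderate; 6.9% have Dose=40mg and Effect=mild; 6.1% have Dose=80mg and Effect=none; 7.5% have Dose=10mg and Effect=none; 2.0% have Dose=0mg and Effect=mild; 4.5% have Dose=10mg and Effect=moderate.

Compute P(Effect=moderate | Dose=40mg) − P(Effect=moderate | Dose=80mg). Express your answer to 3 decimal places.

P(Dose=40mg) = 0.078 + 0.069 + 0.008 + 0.004 = 0.159; P(Effect=moderate | Dose=40mg) = 0.008/0.159 = 0.0503.
P(Dose=80mg) = 0.061 + 0.078 + 0.042 + 0.068 = 0.249; P(Effect=moderate | Dose=80mg) = 0.042/0.249 = 0.1687.
Difference = -0.118.

-0.118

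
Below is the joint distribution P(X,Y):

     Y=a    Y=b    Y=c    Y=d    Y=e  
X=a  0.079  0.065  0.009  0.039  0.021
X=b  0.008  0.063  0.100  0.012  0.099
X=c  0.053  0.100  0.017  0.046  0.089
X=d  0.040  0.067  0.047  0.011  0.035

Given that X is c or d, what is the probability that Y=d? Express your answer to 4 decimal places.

0.1129

P(X=c) = 0.053 + 0.100 + 0.017 + 0.046 + 0.089 = 0.305.
P(X=d) = 0.040 + 0.067 + 0.047 + 0.011 + 0.035 = 0.200.
P(X ∈ {c, d}) = 0.305 + 0.200 = 0.505; P(Y=d, X ∈ {c, d}) = 0.046 + 0.011 = 0.057.
P(Y=d | X ∈ {c, d}) = 0.057/0.505 = 0.1129.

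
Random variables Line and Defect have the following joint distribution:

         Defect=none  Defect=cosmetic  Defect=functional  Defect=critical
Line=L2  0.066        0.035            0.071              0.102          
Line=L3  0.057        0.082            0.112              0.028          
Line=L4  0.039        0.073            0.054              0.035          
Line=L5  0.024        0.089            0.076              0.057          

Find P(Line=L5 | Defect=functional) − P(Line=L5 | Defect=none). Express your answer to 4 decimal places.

P(Defect=functional) = 0.071 + 0.112 + 0.054 + 0.076 = 0.313; P(Line=L5 | Defect=functional) = 0.076/0.313 = 0.24281.
P(Defect=none) = 0.066 + 0.057 + 0.039 + 0.024 = 0.186; P(Line=L5 | Defect=none) = 0.024/0.186 = 0.12903.
Difference = 0.1138.

0.1138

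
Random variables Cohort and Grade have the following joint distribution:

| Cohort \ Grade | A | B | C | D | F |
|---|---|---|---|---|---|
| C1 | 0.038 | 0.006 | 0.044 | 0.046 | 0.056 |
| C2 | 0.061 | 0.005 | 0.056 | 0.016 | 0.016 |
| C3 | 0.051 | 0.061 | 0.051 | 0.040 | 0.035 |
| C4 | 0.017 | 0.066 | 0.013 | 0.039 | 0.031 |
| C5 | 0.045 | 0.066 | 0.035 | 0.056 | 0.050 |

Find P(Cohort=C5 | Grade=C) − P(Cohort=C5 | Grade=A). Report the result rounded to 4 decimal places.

P(Grade=C) = 0.044 + 0.056 + 0.051 + 0.013 + 0.035 = 0.199; P(Cohort=C5 | Grade=C) = 0.035/0.199 = 0.17588.
P(Grade=A) = 0.038 + 0.061 + 0.051 + 0.017 + 0.045 = 0.212; P(Cohort=C5 | Grade=A) = 0.045/0.212 = 0.21226.
Difference = -0.0364.

-0.0364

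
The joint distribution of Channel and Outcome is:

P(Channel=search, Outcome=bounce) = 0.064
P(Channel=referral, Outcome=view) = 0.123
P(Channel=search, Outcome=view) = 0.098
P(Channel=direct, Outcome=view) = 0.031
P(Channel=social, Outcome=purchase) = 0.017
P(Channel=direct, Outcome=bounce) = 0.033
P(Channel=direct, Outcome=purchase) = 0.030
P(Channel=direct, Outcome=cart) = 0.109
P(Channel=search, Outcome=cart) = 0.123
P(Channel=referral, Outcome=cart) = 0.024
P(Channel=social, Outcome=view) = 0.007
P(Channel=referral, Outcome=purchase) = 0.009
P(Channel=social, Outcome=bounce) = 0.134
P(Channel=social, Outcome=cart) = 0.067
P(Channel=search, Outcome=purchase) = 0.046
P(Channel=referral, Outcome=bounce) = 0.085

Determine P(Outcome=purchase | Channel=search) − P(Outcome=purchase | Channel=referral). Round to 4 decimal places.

P(Channel=search) = 0.064 + 0.098 + 0.123 + 0.046 = 0.331; P(Outcome=purchase | Channel=search) = 0.046/0.331 = 0.13897.
P(Channel=referral) = 0.085 + 0.123 + 0.024 + 0.009 = 0.241; P(Outcome=purchase | Channel=referral) = 0.009/0.241 = 0.03734.
Difference = 0.1016.

0.1016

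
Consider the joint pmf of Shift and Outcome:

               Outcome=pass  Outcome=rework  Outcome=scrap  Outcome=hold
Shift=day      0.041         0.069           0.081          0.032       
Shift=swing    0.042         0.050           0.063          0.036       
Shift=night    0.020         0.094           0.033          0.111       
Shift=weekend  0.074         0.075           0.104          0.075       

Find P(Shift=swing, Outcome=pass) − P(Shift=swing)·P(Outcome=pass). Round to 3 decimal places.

0.008

P(Shift=swing) = 0.042 + 0.050 + 0.063 + 0.036 = 0.191.
P(Outcome=pass) = 0.041 + 0.042 + 0.020 + 0.074 = 0.177.
P(Shift=swing, Outcome=pass) − P(Shift=swing)P(Outcome=pass) = 0.042 − 0.191×0.177 = 0.008.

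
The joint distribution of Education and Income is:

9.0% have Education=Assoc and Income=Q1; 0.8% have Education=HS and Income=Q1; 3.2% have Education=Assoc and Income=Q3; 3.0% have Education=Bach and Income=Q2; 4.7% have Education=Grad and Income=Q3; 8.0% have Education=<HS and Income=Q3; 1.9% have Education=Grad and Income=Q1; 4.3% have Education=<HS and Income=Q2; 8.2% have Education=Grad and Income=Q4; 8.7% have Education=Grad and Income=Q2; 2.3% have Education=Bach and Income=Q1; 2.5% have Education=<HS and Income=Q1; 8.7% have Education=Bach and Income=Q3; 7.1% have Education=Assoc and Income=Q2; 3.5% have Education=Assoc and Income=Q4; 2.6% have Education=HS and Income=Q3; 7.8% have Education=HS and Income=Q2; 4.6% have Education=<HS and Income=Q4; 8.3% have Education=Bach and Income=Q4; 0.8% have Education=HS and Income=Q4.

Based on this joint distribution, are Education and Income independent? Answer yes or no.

P(Education=Assoc) = 0.228 and P(Income=Q1) = 0.165, so their product is 0.03762, but P(Education=Assoc, Income=Q1) = 0.090. Since these differ, Education and Income are not independent.

no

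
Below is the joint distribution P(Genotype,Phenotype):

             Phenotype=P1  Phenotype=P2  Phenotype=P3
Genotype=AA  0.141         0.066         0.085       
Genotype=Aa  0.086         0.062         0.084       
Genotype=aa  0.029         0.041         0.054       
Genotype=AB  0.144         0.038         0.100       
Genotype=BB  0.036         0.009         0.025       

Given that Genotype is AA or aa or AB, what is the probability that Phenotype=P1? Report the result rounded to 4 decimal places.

P(Genotype=AA) = 0.141 + 0.066 + 0.085 = 0.292.
P(Genotype=aa) = 0.029 + 0.041 + 0.054 = 0.124.
P(Genotype=AB) = 0.144 + 0.038 + 0.100 = 0.282.
P(Genotype ∈ {AA, aa, AB}) = 0.292 + 0.124 + 0.282 = 0.698; P(Phenotype=P1, Genotype ∈ {AA, aa, AB}) = 0.141 + 0.029 + 0.144 = 0.314.
P(Phenotype=P1 | Genotype ∈ {AA, aa, AB}) = 0.314/0.698 = 0.4499.

0.4499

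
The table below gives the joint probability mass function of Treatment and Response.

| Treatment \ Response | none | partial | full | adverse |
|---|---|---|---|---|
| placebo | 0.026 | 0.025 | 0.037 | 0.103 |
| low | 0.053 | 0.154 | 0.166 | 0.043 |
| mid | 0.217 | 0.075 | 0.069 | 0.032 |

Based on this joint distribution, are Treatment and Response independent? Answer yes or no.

P(Treatment=mid) = 0.393 and P(Response=none) = 0.296, so their product is 0.11633, but P(Treatment=mid, Response=none) = 0.217. Since these differ, Treatment and Response are not independent.

no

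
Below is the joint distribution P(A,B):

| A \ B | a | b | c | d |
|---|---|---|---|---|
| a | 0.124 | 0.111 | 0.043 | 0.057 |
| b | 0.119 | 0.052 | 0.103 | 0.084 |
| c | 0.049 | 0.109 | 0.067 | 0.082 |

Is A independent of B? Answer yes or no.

no

P(A=b) = 0.358 and P(B=b) = 0.272, so their product is 0.09738, but P(A=b, B=b) = 0.052. Since these differ, A and B are not independent.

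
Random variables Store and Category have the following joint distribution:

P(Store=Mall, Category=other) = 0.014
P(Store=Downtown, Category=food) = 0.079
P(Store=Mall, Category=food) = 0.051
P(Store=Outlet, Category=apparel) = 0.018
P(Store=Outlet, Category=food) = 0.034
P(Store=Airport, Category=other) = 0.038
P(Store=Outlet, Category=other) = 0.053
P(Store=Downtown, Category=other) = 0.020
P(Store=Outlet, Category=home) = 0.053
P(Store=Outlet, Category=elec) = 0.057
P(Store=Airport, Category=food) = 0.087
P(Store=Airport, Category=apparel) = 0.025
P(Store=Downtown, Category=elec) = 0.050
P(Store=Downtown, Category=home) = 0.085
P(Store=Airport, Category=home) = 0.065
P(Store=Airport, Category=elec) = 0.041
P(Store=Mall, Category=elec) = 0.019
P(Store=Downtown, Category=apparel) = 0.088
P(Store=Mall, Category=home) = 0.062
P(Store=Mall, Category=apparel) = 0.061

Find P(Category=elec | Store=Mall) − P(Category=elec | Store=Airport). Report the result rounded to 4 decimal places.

-0.0684

P(Store=Mall) = 0.051 + 0.061 + 0.019 + 0.062 + 0.014 = 0.207; P(Category=elec | Store=Mall) = 0.019/0.207 = 0.09179.
P(Store=Airport) = 0.087 + 0.025 + 0.041 + 0.065 + 0.038 = 0.256; P(Category=elec | Store=Airport) = 0.041/0.256 = 0.16016.
Difference = -0.0684.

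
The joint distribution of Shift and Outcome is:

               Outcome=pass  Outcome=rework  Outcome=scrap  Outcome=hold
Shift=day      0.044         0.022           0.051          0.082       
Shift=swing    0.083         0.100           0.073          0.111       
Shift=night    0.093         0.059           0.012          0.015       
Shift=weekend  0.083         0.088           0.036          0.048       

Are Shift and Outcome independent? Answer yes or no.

no

P(Shift=night) = 0.179 and P(Outcome=pass) = 0.303, so their product is 0.05424, but P(Shift=night, Outcome=pass) = 0.093. Since these differ, Shift and Outcome are not independent.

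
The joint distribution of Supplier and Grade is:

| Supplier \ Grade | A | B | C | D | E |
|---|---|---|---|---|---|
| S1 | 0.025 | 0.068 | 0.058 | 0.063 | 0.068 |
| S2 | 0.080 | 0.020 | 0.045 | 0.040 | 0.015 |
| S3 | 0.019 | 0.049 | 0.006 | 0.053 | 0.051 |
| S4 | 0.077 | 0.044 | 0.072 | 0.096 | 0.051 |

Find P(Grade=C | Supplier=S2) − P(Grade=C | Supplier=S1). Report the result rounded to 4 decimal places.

P(Supplier=S2) = 0.080 + 0.020 + 0.045 + 0.040 + 0.015 = 0.200; P(Grade=C | Supplier=S2) = 0.045/0.200 = 0.22500.
P(Supplier=S1) = 0.025 + 0.068 + 0.058 + 0.063 + 0.068 = 0.282; P(Grade=C | Supplier=S1) = 0.058/0.282 = 0.20567.
Difference = 0.0193.

0.0193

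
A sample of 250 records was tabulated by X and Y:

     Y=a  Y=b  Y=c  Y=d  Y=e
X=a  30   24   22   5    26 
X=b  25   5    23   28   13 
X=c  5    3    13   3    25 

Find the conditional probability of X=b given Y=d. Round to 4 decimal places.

Total with Y=d: 5 + 28 + 3 = 36.
P(X=b | Y=d) = 28/36 = 0.7778.

0.7778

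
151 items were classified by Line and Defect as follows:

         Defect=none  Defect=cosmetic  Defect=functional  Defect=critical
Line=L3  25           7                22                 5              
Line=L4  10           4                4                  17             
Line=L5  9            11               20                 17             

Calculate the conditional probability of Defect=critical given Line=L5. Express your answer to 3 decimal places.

0.298

Total with Line=L5: 9 + 11 + 20 + 17 = 57.
P(Defect=critical | Line=L5) = 17/57 = 0.298.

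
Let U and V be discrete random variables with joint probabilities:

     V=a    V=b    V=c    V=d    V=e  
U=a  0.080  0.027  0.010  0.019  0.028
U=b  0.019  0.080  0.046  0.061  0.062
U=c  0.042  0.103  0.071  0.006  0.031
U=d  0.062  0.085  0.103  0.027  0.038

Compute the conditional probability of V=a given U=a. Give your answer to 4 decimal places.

P(U=a) = 0.080 + 0.027 + 0.010 + 0.019 + 0.028 = 0.164.
P(V=a | U=a) = 0.080/0.164 = 0.4878.

0.4878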